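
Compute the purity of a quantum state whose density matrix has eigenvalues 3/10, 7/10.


tr(rho^2) = sum of eigenvalues squared
= (3/10)^2 + (7/10)^2
= (9 + 49) / 100
= 58/100
= 0.5800

0.5800


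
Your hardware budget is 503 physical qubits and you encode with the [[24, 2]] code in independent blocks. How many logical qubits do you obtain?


Each code block uses 24 physical qubits for 2 logical qubit(s).
Number of complete blocks = floor(503 / 24) = 20
Logical qubits = 20 * 2
= 40

40


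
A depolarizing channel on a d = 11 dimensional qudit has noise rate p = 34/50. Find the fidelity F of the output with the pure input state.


F = (1-p) + p/d
= (1 - 0.6800) + 0.6800/11
= 0.3200 + 0.0618
= 0.3818

0.3818


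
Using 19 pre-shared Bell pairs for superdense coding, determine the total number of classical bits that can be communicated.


Superdense coding allows 2 classical bits per shared entangled pair.
19 pair(s) -> 2 * 19 = 38 classical bits

38


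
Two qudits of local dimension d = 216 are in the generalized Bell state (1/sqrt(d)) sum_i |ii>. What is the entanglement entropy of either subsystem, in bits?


For a maximally entangled state in d x d:
S = log2(d) = log2(216)
= 7.7549

7.7549


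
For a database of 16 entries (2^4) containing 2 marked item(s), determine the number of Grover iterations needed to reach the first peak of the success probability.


After j Grover iterations the success probability is P(j) = sin^2((2j+1)*theta), where sin(theta) = sqrt(k/N).
N = 2^4 = 16, k = 2
sin(theta) = sqrt(k/N) = 0.3535533906
theta = arcsin(sqrt(k/N)) = 0.3613671239 rad
P(j) reaches its first maximum when (2j+1)*theta is as close as possible to pi/2, i.e. j = round(pi/(4*theta) - 1/2).
pi/(4*theta) - 1/2 = 1.6734
(For comparison, the common estimate pi/4 * sqrt(N/k) = 2.2214; the exact maximiser is used here.)
Optimal iterations = 2

2


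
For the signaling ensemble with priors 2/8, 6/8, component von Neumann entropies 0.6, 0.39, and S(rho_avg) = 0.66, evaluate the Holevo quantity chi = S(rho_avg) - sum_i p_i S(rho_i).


chi = S(rho) - sum_i p_i * S(rho_i)
Weighted entropy = 2/8 * 0.6 + 6/8 * 0.39
= 0.4425
chi = 0.66 - 0.4425
= 0.2175

0.2175


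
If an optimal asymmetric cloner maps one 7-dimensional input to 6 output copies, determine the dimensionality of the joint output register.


Output space = H^(tensor 6) where dim(H) = 7
dim = 7^6
= 49 (after 2 factors)
= 343 (after 3 factors)
= 2401 (after 4 factors)
= 16807 (after 5 factors)
= 117649 (after 6 factors)
= 117649

117649


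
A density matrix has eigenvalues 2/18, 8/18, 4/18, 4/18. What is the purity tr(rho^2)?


tr(rho^2) = sum of eigenvalues squared
= (2/18)^2 + (8/18)^2 + (4/18)^2 + (4/18)^2
= (4 + 64 + 16 + 16) / 324
= 100/324
= 0.3086

0.3086


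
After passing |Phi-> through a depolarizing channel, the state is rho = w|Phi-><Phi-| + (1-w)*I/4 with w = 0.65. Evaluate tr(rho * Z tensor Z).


|Phi-> = (|00> - |11>)/sqrt(2)
For the pure Bell state, <Z_A Z_B> = +1 (Bell-state Pauli correlator).
The maximally-mixed part I/4 has tr(I/4 * P tensor P) = 0 for any traceless Pauli P.
So <Z_A Z_B>_rho = w * (+1) + (1 - w) * 0
= 0.65 * (+1)
= 0.6500

0.6500


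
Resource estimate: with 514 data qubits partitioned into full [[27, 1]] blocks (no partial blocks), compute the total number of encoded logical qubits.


Each code block uses 27 physical qubits for 1 logical qubit(s).
Number of complete blocks = floor(514 / 27) = 19
Logical qubits = 19 * 1
= 19

19


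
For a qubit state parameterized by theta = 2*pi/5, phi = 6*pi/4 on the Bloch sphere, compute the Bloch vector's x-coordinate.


theta = 1.2566, phi = 4.7124
r_x = sin(theta)*cos(phi) = 0.9511 * 0.0000
r_x = 0.0000

0.0000


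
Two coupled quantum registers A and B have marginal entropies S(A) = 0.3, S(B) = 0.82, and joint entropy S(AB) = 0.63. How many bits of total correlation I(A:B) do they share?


I(A:B) = S(A) + S(B) - S(AB)
= 0.3 + 0.82 - 0.63
= 0.4900

0.4900


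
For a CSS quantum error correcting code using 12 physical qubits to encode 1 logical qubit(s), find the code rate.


Code rate R = k/n
= 1/12
= 0.0833

0.0833


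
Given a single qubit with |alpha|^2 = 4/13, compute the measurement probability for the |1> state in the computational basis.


|alpha|^2 = 4/13 = 0.3077
|beta|^2 = 1 - 4/13 = 9/13 = 0.6923
P(|1>) = |beta|^2 = 0.6923

0.6923


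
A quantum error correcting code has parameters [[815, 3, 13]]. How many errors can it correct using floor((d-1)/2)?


Code parameters: [[815, 3, 13]], distance d = 13.
Number of correctable errors = floor((d-1)/2)
= floor((13 - 1)/2)
= floor(12/2)
= 6

6


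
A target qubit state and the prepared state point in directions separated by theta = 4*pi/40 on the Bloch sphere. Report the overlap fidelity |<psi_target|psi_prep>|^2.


For states separated by angle theta on Bloch sphere:
F = cos^2(theta/2)
theta = 4*pi/40 = 0.3142
theta/2 = 0.1571
cos(theta/2) = 0.9877
F = 0.9755

0.9755


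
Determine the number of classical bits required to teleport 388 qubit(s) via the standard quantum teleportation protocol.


Quantum teleportation requires 2 classical bits per qubit teleported.
388 qubit(s) -> 2 * 388 = 776 classical bits

776


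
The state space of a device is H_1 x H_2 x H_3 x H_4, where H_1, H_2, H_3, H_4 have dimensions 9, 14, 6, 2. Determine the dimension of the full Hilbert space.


dim(H_1 x H_2 x H_3 x H_4) = 9 * 14 * 6 * 2
= 126 * 6 * 2
= 756 * 2
= 1512

1512


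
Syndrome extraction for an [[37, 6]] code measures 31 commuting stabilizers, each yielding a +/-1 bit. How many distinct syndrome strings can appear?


Each stabilizer generator gives a binary (+1 or -1) measurement outcome.
With 31 independent generators:
Total syndromes = 2^31
= 2147483648

2147483648


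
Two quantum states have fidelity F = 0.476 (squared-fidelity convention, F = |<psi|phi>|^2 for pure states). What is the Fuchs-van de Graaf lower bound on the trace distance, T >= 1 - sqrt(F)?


Fuchs-van de Graaf (squared-fidelity convention): 1 - sqrt(F) <= T <= sqrt(1 - F).
Lower bound: T >= 1 - sqrt(F)
sqrt(F) = sqrt(0.476) = 0.6899
T >= 1 - 0.6899
T >= 0.3101

0.3101


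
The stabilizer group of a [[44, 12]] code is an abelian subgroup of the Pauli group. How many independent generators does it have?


For an [[n,k]] stabilizer code:
Number of stabilizer generators = n - k
= 44 - 12
= 32

32


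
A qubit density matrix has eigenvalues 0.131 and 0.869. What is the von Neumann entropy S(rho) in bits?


S = -p*log2(p) - (1-p)*log2(1-p)
p = 0.1310, 1-p = 0.8690
= -0.1310 * log2(0.1310) - 0.8690 * log2(0.8690)
= -(-0.3841) - (-0.1760)
= 0.5602

0.5602


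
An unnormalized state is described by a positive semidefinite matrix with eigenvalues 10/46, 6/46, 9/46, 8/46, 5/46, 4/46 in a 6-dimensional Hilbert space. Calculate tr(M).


tr(M) = sum of eigenvalues
= 10/46 + 6/46 + 9/46 + 8/46 + 5/46 + 4/46
= 42/46
= 0.9130

0.9130


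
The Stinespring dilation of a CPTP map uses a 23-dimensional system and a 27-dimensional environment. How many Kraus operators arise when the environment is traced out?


Tracing out the environment in an orthonormal basis {|i>_E} gives Kraus operators K_i = <i|_E U |0>_E.
Number of Kraus operators = dim(H_env) = d_env
= 27

27


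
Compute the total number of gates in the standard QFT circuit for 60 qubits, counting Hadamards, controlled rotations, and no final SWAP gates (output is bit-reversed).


Hadamard gates: 60
Controlled rotations: n*(n-1)/2 = 60*59/2 = 1770
SWAP gates: 0 (omitted)
Total = 60 + 1770
= 1830

1830


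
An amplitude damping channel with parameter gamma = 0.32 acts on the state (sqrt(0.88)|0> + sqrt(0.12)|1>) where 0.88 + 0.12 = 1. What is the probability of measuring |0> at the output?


For amplitude damping with parameter gamma on state sqrt(a)|0> + sqrt(b)|1>:
alpha^2 = 0.88, beta^2 = 0.12
P(|0>) = alpha^2 + gamma * beta^2
= 0.88 + 0.32 * 0.12
= 0.88 + 0.0384
= 0.9184

0.9184


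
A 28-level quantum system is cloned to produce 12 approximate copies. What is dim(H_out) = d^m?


Output space = H^(tensor 12) where dim(H) = 28
dim = 28^12
= 784 (after 2 factors)
= 21952 (after 3 factors)
= 614656 (after 4 factors)
= 17210368 (after 5 factors)
= 481890304 (after 6 factors)
= 13492928512 (after 7 factors)
= 377801998336 (after 8 factors)
= 10578455953408 (after 9 factors)
= 296196766695424 (after 10 factors)
= 8293509467471872 (after 11 factors)
= 232218265089212416 (after 12 factors)
= 232218265089212416

232218265089212416


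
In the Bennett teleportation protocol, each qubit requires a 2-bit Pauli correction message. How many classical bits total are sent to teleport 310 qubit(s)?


Quantum teleportation requires 2 classical bits per qubit teleported.
310 qubit(s) -> 2 * 310 = 620 classical bits

620


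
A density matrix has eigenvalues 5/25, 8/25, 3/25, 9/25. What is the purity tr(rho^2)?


tr(rho^2) = sum of eigenvalues squared
= (5/25)^2 + (8/25)^2 + (3/25)^2 + (9/25)^2
= (25 + 64 + 9 + 81) / 625
= 179/625
= 0.2864

0.2864


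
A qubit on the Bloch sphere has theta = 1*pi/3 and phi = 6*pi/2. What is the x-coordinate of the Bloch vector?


theta = 1.0472, phi = 9.4248
r_x = sin(theta)*cos(phi) = 0.8660 * -1.0000
r_x = -0.8660

-0.8660


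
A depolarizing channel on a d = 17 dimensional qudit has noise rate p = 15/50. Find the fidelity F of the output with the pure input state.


F = (1-p) + p/d
= (1 - 0.3000) + 0.3000/17
= 0.7000 + 0.0176
= 0.7176

0.7176


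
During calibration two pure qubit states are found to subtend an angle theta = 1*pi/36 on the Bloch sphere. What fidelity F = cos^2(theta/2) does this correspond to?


For states separated by angle theta on Bloch sphere:
F = cos^2(theta/2)
theta = 1*pi/36 = 0.0873
theta/2 = 0.0436
cos(theta/2) = 0.9990
F = 0.9981

0.9981


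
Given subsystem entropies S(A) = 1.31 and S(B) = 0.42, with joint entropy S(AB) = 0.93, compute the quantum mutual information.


I(A:B) = S(A) + S(B) - S(AB)
= 1.31 + 0.42 - 0.93
= 0.8000

0.8000


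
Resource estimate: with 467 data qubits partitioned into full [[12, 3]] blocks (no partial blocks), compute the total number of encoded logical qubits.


Each code block uses 12 physical qubits for 3 logical qubit(s).
Number of complete blocks = floor(467 / 12) = 38
Logical qubits = 38 * 3
= 114

114


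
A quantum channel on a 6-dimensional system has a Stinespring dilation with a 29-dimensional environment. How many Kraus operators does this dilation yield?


Tracing out the environment in an orthonormal basis {|i>_E} gives Kraus operators K_i = <i|_E U |0>_E.
Number of Kraus operators = dim(H_env) = d_env
= 29

29


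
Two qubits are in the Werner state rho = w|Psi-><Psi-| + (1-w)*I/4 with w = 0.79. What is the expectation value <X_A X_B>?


|Psi-> = (|01> - |10>)/sqrt(2)
For the pure Bell state, <X_A X_B> = -1 (Bell-state Pauli correlator).
The maximally-mixed part I/4 has tr(I/4 * P tensor P) = 0 for any traceless Pauli P.
So <X_A X_B>_rho = w * (-1) + (1 - w) * 0
= 0.79 * (-1)
= -0.7900

-0.7900


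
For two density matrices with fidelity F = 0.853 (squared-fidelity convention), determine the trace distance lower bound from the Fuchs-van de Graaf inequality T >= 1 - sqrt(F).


Fuchs-van de Graaf (squared-fidelity convention): 1 - sqrt(F) <= T <= sqrt(1 - F).
Lower bound: T >= 1 - sqrt(F)
sqrt(F) = sqrt(0.853) = 0.9236
T >= 1 - 0.9236
T >= 0.0764

0.0764


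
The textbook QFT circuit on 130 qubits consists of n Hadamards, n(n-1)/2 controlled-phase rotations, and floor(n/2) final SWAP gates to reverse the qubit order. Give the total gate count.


Hadamard gates: 130
Controlled rotations: n*(n-1)/2 = 130*129/2 = 8385
SWAP gates: floor(n/2) = floor(130/2) = 65
Total = 130 + 8385 + 65
= 8580

8580


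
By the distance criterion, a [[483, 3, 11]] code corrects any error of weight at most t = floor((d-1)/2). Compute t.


Code parameters: [[483, 3, 11]], distance d = 11.
Number of correctable errors = floor((d-1)/2)
= floor((11 - 1)/2)
= floor(10/2)
= 5

5


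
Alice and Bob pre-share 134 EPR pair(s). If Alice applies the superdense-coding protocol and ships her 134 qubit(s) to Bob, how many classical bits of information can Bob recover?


Superdense coding allows 2 classical bits per shared entangled pair.
134 pair(s) -> 2 * 134 = 268 classical bits

268


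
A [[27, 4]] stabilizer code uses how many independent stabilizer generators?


For an [[n,k]] stabilizer code:
Number of stabilizer generators = n - k
= 27 - 4
= 23

23


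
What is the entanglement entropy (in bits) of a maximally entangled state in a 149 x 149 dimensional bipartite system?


For a maximally entangled state in d x d:
S = log2(d) = log2(149)
= 7.2192

7.2192


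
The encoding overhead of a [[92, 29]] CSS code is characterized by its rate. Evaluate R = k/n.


Code rate R = k/n
= 29/92
= 0.3152

0.3152


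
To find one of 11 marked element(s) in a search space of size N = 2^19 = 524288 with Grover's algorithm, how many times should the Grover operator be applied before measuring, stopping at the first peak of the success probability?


After j Grover iterations the success probability is P(j) = sin^2((2j+1)*theta), where sin(theta) = sqrt(k/N).
N = 2^19 = 524288, k = 11
sin(theta) = sqrt(k/N) = 0.00458048414
theta = arcsin(sqrt(k/N)) = 0.004580500158 rad
P(j) reaches its first maximum when (2j+1)*theta is as close as possible to pi/2, i.e. j = round(pi/(4*theta) - 1/2).
pi/(4*theta) - 1/2 = 170.9656
(For comparison, the common estimate pi/4 * sqrt(N/k) = 171.4662; the exact maximiser is used here.)
Optimal iterations = 171

171


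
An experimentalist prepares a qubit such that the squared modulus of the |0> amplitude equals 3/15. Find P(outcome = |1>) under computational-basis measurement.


|alpha|^2 = 3/15 = 0.2000
|beta|^2 = 1 - 3/15 = 12/15 = 0.8000
P(|1>) = |beta|^2 = 0.8000

0.8000


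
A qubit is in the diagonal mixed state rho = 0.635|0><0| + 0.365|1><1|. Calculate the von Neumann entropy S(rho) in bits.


S = -p*log2(p) - (1-p)*log2(1-p)
p = 0.6350, 1-p = 0.3650
= -0.6350 * log2(0.6350) - 0.3650 * log2(0.3650)
= -(-0.4160) - (-0.5307)
= 0.9468

0.9468


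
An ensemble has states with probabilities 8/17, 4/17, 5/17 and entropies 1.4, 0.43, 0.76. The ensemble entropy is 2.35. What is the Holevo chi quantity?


chi = S(rho) - sum_i p_i * S(rho_i)
Weighted entropy = 8/17 * 1.4 + 4/17 * 0.43 + 5/17 * 0.76
= 0.9835
chi = 2.35 - 0.9835
= 1.3665

1.3665


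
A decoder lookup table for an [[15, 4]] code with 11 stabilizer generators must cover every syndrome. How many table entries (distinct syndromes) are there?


Each stabilizer generator gives a binary (+1 or -1) measurement outcome.
With 11 independent generators:
Total syndromes = 2^11
= 2048

2048


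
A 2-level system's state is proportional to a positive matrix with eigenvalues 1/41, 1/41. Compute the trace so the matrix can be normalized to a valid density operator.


tr(M) = sum of eigenvalues
= 1/41 + 1/41
= 2/41
= 0.0488

0.0488


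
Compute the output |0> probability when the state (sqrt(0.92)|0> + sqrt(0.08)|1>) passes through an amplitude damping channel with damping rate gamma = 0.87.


For amplitude damping with parameter gamma on state sqrt(a)|0> + sqrt(b)|1>:
alpha^2 = 0.92, beta^2 = 0.08
P(|0>) = alpha^2 + gamma * beta^2
= 0.92 + 0.87 * 0.08
= 0.92 + 0.0696
= 0.9896

0.9896


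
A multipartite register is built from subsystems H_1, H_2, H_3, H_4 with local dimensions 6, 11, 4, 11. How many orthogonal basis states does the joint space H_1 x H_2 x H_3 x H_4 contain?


dim(H_1 x H_2 x H_3 x H_4) = 6 * 11 * 4 * 11
= 66 * 4 * 11
= 264 * 11
= 2904

2904


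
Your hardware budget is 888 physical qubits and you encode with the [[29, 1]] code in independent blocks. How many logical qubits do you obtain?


Each code block uses 29 physical qubits for 1 logical qubit(s).
Number of complete blocks = floor(888 / 29) = 30
Logical qubits = 30 * 1
= 30

30


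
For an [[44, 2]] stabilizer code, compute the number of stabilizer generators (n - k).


For an [[n,k]] stabilizer code:
Number of stabilizer generators = n - k
= 44 - 2
= 42

42


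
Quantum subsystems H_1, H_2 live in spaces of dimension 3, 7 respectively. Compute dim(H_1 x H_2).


dim(H_1 x H_2) = 3 * 7
= 21

21


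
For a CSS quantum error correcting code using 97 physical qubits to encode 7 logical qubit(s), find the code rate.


Code rate R = k/n
= 7/97
= 0.0722

0.0722


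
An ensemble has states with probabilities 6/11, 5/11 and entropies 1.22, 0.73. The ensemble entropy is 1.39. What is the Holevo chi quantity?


chi = S(rho) - sum_i p_i * S(rho_i)
Weighted entropy = 6/11 * 1.22 + 5/11 * 0.73
= 0.9973
chi = 1.39 - 0.9973
= 0.3927

0.3927


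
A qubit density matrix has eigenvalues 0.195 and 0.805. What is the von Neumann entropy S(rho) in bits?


S = -p*log2(p) - (1-p)*log2(1-p)
p = 0.1950, 1-p = 0.8050
= -0.1950 * log2(0.1950) - 0.8050 * log2(0.8050)
= -(-0.4599) - (-0.2519)
= 0.7118

0.7118


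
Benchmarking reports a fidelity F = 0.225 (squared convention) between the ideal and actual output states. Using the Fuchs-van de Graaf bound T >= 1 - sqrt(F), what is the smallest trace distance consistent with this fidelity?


Fuchs-van de Graaf (squared-fidelity convention): 1 - sqrt(F) <= T <= sqrt(1 - F).
Lower bound: T >= 1 - sqrt(F)
sqrt(F) = sqrt(0.225) = 0.4743
T >= 1 - 0.4743
T >= 0.5257

0.5257


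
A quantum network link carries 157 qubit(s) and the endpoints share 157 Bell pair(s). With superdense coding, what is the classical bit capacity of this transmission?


Superdense coding allows 2 classical bits per shared entangled pair.
157 pair(s) -> 2 * 157 = 314 classical bits

314


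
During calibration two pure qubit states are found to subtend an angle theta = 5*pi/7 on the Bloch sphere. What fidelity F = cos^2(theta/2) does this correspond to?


For states separated by angle theta on Bloch sphere:
F = cos^2(theta/2)
theta = 5*pi/7 = 2.2440
theta/2 = 1.1220
cos(theta/2) = 0.4339
F = 0.1883

0.1883


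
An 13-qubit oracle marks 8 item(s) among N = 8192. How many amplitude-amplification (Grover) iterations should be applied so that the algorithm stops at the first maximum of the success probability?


After j Grover iterations the success probability is P(j) = sin^2((2j+1)*theta), where sin(theta) = sqrt(k/N).
N = 2^13 = 8192, k = 8
sin(theta) = sqrt(k/N) = 0.03125
theta = arcsin(sqrt(k/N)) = 0.0312550885 rad
P(j) reaches its first maximum when (2j+1)*theta is as close as possible to pi/2, i.e. j = round(pi/(4*theta) - 1/2).
pi/(4*theta) - 1/2 = 24.6286
(For comparison, the common estimate pi/4 * sqrt(N/k) = 25.1327; the exact maximiser is used here.)
Optimal iterations = 25

25


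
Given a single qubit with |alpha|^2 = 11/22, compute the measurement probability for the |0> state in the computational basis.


|alpha|^2 = 11/22 = 0.5000
|beta|^2 = 1 - 11/22 = 11/22 = 0.5000
P(|0>) = |alpha|^2 = 0.5000

0.5000


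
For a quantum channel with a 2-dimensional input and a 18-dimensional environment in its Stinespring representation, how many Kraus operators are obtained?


Tracing out the environment in an orthonormal basis {|i>_E} gives Kraus operators K_i = <i|_E U |0>_E.
Number of Kraus operators = dim(H_env) = d_env
= 18

18


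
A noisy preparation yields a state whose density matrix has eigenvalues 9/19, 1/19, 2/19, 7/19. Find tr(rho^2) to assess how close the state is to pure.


tr(rho^2) = sum of eigenvalues squared
= (9/19)^2 + (1/19)^2 + (2/19)^2 + (7/19)^2
= (81 + 1 + 4 + 49) / 361
= 135/361
= 0.3740

0.3740


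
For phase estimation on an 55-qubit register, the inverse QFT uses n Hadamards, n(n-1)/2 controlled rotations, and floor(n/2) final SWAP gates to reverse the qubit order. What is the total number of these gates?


Hadamard gates: 55
Controlled rotations: n*(n-1)/2 = 55*54/2 = 1485
SWAP gates: floor(n/2) = floor(55/2) = 27
Total = 55 + 1485 + 27
= 1567

1567


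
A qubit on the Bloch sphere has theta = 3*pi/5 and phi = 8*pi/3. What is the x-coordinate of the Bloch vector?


theta = 1.8850, phi = 8.3776
r_x = sin(theta)*cos(phi) = 0.9511 * -0.5000
r_x = -0.4755

-0.4755


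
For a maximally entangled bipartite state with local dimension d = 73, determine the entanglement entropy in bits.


For a maximally entangled state in d x d:
S = log2(d) = log2(73)
= 6.1898

6.1898


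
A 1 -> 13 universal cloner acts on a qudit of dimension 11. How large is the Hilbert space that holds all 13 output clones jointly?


Output space = H^(tensor 13) where dim(H) = 11
dim = 11^13
= 121 (after 2 factors)
= 1331 (after 3 factors)
= 14641 (after 4 factors)
= 161051 (after 5 factors)
= 1771561 (after 6 factors)
= 19487171 (after 7 factors)
= 214358881 (after 8 factors)
= 2357947691 (after 9 factors)
= 25937424601 (after 10 factors)
= 285311670611 (after 11 factors)
= 3138428376721 (after 12 factors)
= 34522712143931 (after 13 factors)
= 34522712143931

34522712143931


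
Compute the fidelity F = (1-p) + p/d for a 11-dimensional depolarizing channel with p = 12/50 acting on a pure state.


F = (1-p) + p/d
= (1 - 0.2400) + 0.2400/11
= 0.7600 + 0.0218
= 0.7818

0.7818


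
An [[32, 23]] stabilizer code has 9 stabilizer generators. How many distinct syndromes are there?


Each stabilizer generator gives a binary (+1 or -1) measurement outcome.
With 9 independent generators:
Total syndromes = 2^9
= 512

512


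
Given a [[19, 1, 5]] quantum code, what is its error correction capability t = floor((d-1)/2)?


Code parameters: [[19, 1, 5]], distance d = 5.
Number of correctable errors = floor((d-1)/2)
= floor((5 - 1)/2)
= floor(4/2)
= 2

2


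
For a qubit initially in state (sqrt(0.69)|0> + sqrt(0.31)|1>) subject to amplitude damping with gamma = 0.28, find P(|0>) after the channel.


For amplitude damping with parameter gamma on state sqrt(a)|0> + sqrt(b)|1>:
alpha^2 = 0.69, beta^2 = 0.31
P(|0>) = alpha^2 + gamma * beta^2
= 0.69 + 0.28 * 0.31
= 0.69 + 0.0868
= 0.7768

0.7768


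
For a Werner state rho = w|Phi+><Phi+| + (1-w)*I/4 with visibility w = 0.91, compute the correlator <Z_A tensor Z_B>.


|Phi+> = (|00> + |11>)/sqrt(2)
For the pure Bell state, <Z_A Z_B> = +1 (Bell-state Pauli correlator).
The maximally-mixed part I/4 has tr(I/4 * P tensor P) = 0 for any traceless Pauli P.
So <Z_A Z_B>_rho = w * (+1) + (1 - w) * 0
= 0.91 * (+1)
= 0.9100

0.9100


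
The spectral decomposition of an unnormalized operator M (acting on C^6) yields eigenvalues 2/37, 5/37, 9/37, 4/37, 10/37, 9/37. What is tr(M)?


tr(M) = sum of eigenvalues
= 2/37 + 5/37 + 9/37 + 4/37 + 10/37 + 9/37
= 39/37
= 1.0541

1.0541


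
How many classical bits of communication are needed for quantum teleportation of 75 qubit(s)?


Quantum teleportation requires 2 classical bits per qubit teleported.
75 qubit(s) -> 2 * 75 = 150 classical bits

150


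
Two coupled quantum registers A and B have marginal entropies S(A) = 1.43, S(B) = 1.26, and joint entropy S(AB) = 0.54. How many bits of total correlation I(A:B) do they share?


I(A:B) = S(A) + S(B) - S(AB)
= 1.43 + 1.26 - 0.54
= 2.1500

2.1500


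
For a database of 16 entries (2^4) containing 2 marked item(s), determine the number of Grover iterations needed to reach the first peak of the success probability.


After j Grover iterations the success probability is P(j) = sin^2((2j+1)*theta), where sin(theta) = sqrt(k/N).
N = 2^4 = 16, k = 2
sin(theta) = sqrt(k/N) = 0.3535533906
theta = arcsin(sqrt(k/N)) = 0.3613671239 rad
P(j) reaches its first maximum when (2j+1)*theta is as close as possible to pi/2, i.e. j = round(pi/(4*theta) - 1/2).
pi/(4*theta) - 1/2 = 1.6734
(For comparison, the common estimate pi/4 * sqrt(N/k) = 2.2214; the exact maximiser is used here.)
Optimal iterations = 2

2


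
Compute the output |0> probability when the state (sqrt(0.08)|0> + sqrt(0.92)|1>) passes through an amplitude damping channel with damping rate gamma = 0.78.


For amplitude damping with parameter gamma on state sqrt(a)|0> + sqrt(b)|1>:
alpha^2 = 0.08, beta^2 = 0.92
P(|0>) = alpha^2 + gamma * beta^2
= 0.08 + 0.78 * 0.92
= 0.08 + 0.7176
= 0.7976

0.7976


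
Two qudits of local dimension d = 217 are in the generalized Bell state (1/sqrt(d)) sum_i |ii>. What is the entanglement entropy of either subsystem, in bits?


For a maximally entangled state in d x d:
S = log2(d) = log2(217)
= 7.7616

7.7616


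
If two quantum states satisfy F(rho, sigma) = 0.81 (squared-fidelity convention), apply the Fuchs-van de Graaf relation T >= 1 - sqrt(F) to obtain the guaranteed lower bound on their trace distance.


Fuchs-van de Graaf (squared-fidelity convention): 1 - sqrt(F) <= T <= sqrt(1 - F).
Lower bound: T >= 1 - sqrt(F)
sqrt(F) = sqrt(0.81) = 0.9000
T >= 1 - 0.9000
T >= 0.1000

0.1000


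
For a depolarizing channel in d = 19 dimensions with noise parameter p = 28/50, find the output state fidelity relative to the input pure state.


F = (1-p) + p/d
= (1 - 0.5600) + 0.5600/19
= 0.4400 + 0.0295
= 0.4695

0.4695


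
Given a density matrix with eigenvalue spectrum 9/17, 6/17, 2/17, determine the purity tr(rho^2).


tr(rho^2) = sum of eigenvalues squared
= (9/17)^2 + (6/17)^2 + (2/17)^2
= (81 + 36 + 4) / 289
= 121/289
= 0.4187

0.4187


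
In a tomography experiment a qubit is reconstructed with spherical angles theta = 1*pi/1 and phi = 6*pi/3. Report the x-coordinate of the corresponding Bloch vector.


theta = 3.1416, phi = 6.2832
r_x = sin(theta)*cos(phi) = 0.0000 * 1.0000
r_x = 0.0000

0.0000


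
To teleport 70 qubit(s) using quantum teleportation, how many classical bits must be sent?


Quantum teleportation requires 2 classical bits per qubit teleported.
70 qubit(s) -> 2 * 70 = 140 classical bits

140


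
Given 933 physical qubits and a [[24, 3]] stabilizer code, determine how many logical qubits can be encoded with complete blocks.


Each code block uses 24 physical qubits for 3 logical qubit(s).
Number of complete blocks = floor(933 / 24) = 38
Logical qubits = 38 * 3
= 114

114


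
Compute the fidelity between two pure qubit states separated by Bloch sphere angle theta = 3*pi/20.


For states separated by angle theta on Bloch sphere:
F = cos^2(theta/2)
theta = 3*pi/20 = 0.4712
theta/2 = 0.2356
cos(theta/2) = 0.9724
F = 0.9455

0.9455


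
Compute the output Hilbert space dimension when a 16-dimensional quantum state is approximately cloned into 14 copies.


Output space = H^(tensor 14) where dim(H) = 16
dim = 16^14
= 256 (after 2 factors)
= 4096 (after 3 factors)
= 65536 (after 4 factors)
= 1048576 (after 5 factors)
= 16777216 (after 6 factors)
= 268435456 (after 7 factors)
= 4294967296 (after 8 factors)
= 68719476736 (after 9 factors)
= 1099511627776 (after 10 factors)
= 17592186044416 (after 11 factors)
= 281474976710656 (after 12 factors)
= 4503599627370496 (after 13 factors)
= 72057594037927936 (after 14 factors)
= 72057594037927936

72057594037927936


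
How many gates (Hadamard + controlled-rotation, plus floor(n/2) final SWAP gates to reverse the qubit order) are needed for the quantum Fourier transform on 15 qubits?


Hadamard gates: 15
Controlled rotations: n*(n-1)/2 = 15*14/2 = 105
SWAP gates: floor(n/2) = floor(15/2) = 7
Total = 15 + 105 + 7
= 127

127


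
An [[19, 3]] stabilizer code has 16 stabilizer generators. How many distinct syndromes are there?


Each stabilizer generator gives a binary (+1 or -1) measurement outcome.
With 16 independent generators:
Total syndromes = 2^16
= 65536

65536


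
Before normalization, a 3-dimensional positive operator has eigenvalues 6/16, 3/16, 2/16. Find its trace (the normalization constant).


tr(M) = sum of eigenvalues
= 6/16 + 3/16 + 2/16
= 11/16
= 0.6875

0.6875


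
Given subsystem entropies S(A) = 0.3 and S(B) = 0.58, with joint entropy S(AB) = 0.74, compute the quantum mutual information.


I(A:B) = S(A) + S(B) - S(AB)
= 0.3 + 0.58 - 0.74
= 0.1400

0.1400


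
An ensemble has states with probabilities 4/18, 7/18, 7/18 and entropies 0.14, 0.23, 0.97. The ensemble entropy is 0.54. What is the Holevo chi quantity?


chi = S(rho) - sum_i p_i * S(rho_i)
Weighted entropy = 4/18 * 0.14 + 7/18 * 0.23 + 7/18 * 0.97
= 0.4978
chi = 0.54 - 0.4978
= 0.0422

0.0422


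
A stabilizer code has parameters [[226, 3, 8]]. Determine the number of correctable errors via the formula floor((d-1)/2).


Code parameters: [[226, 3, 8]], distance d = 8.
Number of correctable errors = floor((d-1)/2)
= floor((8 - 1)/2)
= floor(7/2)
= 3

3


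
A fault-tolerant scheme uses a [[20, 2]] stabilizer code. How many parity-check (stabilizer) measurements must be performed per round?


For an [[n,k]] stabilizer code:
Number of stabilizer generators = n - k
= 20 - 2
= 18

18


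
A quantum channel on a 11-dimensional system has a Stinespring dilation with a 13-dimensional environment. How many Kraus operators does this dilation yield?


Tracing out the environment in an orthonormal basis {|i>_E} gives Kraus operators K_i = <i|_E U |0>_E.
Number of Kraus operators = dim(H_env) = d_env
= 13

13


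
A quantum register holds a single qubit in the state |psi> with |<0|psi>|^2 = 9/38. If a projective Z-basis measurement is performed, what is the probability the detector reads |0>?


|alpha|^2 = 9/38 = 0.2368
|beta|^2 = 1 - 9/38 = 29/38 = 0.7632
P(|0>) = |alpha|^2 = 0.2368

0.2368


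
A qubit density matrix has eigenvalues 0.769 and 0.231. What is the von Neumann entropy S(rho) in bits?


S = -p*log2(p) - (1-p)*log2(1-p)
p = 0.7690, 1-p = 0.2310
= -0.7690 * log2(0.7690) - 0.2310 * log2(0.2310)
= -(-0.2914) - (-0.4883)
= 0.7798

0.7798


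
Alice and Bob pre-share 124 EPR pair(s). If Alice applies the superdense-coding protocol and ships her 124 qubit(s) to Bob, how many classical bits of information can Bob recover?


Superdense coding allows 2 classical bits per shared entangled pair.
124 pair(s) -> 2 * 124 = 248 classical bits

248


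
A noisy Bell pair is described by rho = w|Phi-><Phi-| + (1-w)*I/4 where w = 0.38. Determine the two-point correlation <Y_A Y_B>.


|Phi-> = (|00> - |11>)/sqrt(2)
For the pure Bell state, <Y_A Y_B> = +1 (Bell-state Pauli correlator).
The maximally-mixed part I/4 has tr(I/4 * P tensor P) = 0 for any traceless Pauli P.
So <Y_A Y_B>_rho = w * (+1) + (1 - w) * 0
= 0.38 * (+1)
= 0.3800

0.3800


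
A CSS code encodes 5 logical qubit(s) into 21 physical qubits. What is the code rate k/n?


Code rate R = k/n
= 5/21
= 0.2381

0.2381


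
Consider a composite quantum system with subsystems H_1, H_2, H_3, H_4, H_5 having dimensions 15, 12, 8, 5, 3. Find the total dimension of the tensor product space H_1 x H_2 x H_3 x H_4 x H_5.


dim(H_1 x H_2 x H_3 x H_4 x H_5) = 15 * 12 * 8 * 5 * 3
= 180 * 8 * 5 * 3
= 1440 * 5 * 3
= 7200 * 3
= 21600

21600


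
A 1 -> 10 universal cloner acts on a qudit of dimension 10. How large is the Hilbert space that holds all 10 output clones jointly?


Output space = H^(tensor 10) where dim(H) = 10
dim = 10^10
= 100 (after 2 factors)
= 1000 (after 3 factors)
= 10000 (after 4 factors)
= 100000 (after 5 factors)
= 1000000 (after 6 factors)
= 10000000 (after 7 factors)
= 100000000 (after 8 factors)
= 1000000000 (after 9 factors)
= 10000000000 (after 10 factors)
= 10000000000

10000000000


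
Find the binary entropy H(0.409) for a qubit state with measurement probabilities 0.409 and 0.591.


S = -p*log2(p) - (1-p)*log2(1-p)
p = 0.4090, 1-p = 0.5910
= -0.4090 * log2(0.4090) - 0.5910 * log2(0.5910)
= -(-0.5275) - (-0.4484)
= 0.9760

0.9760


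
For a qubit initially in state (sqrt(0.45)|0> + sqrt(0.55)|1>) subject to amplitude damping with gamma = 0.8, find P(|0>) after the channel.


For amplitude damping with parameter gamma on state sqrt(a)|0> + sqrt(b)|1>:
alpha^2 = 0.45, beta^2 = 0.55
P(|0>) = alpha^2 + gamma * beta^2
= 0.45 + 0.8 * 0.55
= 0.45 + 0.4400
= 0.8900

0.8900


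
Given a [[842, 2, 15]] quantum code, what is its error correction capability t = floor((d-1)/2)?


Code parameters: [[842, 2, 15]], distance d = 15.
Number of correctable errors = floor((d-1)/2)
= floor((15 - 1)/2)
= floor(14/2)
= 7

7


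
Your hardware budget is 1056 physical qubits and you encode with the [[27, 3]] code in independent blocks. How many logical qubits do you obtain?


Each code block uses 27 physical qubits for 3 logical qubit(s).
Number of complete blocks = floor(1056 / 27) = 39
Logical qubits = 39 * 3
= 117

117


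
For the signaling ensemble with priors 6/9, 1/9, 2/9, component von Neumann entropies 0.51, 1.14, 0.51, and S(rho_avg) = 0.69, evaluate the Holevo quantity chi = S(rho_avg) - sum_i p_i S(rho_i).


chi = S(rho) - sum_i p_i * S(rho_i)
Weighted entropy = 6/9 * 0.51 + 1/9 * 1.14 + 2/9 * 0.51
= 0.5800
chi = 0.69 - 0.5800
= 0.1100

0.1100


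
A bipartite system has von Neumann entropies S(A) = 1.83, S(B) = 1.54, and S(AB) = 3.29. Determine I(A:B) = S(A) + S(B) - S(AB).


I(A:B) = S(A) + S(B) - S(AB)
= 1.83 + 1.54 - 3.29
= 0.0800

0.0800


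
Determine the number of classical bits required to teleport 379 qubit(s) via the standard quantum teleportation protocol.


Quantum teleportation requires 2 classical bits per qubit teleported.
379 qubit(s) -> 2 * 379 = 758 classical bits

758


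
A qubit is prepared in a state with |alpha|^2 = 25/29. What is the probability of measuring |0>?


|alpha|^2 = 25/29 = 0.8621
|beta|^2 = 1 - 25/29 = 4/29 = 0.1379
P(|0>) = |alpha|^2 = 0.8621

0.8621


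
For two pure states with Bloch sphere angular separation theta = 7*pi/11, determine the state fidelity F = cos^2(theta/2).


For states separated by angle theta on Bloch sphere:
F = cos^2(theta/2)
theta = 7*pi/11 = 1.9992
theta/2 = 0.9996
cos(theta/2) = 0.5406
F = 0.2923

0.2923


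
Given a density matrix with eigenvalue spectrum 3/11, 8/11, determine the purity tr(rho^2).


tr(rho^2) = sum of eigenvalues squared
= (3/11)^2 + (8/11)^2
= (9 + 64) / 121
= 73/121
= 0.6033

0.6033


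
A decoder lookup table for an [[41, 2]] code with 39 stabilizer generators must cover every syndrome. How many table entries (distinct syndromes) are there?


Each stabilizer generator gives a binary (+1 or -1) measurement outcome.
With 39 independent generators:
Total syndromes = 2^39
= 549755813888

549755813888


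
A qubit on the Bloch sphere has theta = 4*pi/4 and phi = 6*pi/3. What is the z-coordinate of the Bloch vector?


theta = 3.1416, phi = 6.2832
r_z = cos(theta) = -1.0000

-1.0000


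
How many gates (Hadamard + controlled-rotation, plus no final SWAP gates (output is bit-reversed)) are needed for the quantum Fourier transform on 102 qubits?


Hadamard gates: 102
Controlled rotations: n*(n-1)/2 = 102*101/2 = 5151
SWAP gates: 0 (omitted)
Total = 102 + 5151
= 5253

5253


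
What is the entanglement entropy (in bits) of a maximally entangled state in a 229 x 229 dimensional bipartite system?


For a maximally entangled state in d x d:
S = log2(d) = log2(229)
= 7.8392

7.8392


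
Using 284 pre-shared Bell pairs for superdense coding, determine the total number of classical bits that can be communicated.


Superdense coding allows 2 classical bits per shared entangled pair.
284 pair(s) -> 2 * 284 = 568 classical bits

568


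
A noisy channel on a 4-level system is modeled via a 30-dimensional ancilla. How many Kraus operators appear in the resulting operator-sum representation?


Tracing out the environment in an orthonormal basis {|i>_E} gives Kraus operators K_i = <i|_E U |0>_E.
Number of Kraus operators = dim(H_env) = d_env
= 30

30


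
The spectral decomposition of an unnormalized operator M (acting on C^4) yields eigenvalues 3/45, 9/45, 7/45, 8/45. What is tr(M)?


tr(M) = sum of eigenvalues
= 3/45 + 9/45 + 7/45 + 8/45
= 27/45
= 0.6000

0.6000


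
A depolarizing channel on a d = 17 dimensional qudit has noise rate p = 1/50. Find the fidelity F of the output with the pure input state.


F = (1-p) + p/d
= (1 - 0.0200) + 0.0200/17
= 0.9800 + 0.0012
= 0.9812

0.9812


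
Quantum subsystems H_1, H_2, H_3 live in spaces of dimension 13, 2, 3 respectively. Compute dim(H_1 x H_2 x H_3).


dim(H_1 x H_2 x H_3) = 13 * 2 * 3
= 26 * 3
= 78

78


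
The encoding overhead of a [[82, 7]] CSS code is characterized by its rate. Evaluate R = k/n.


Code rate R = k/n
= 7/82
= 0.0854

0.0854


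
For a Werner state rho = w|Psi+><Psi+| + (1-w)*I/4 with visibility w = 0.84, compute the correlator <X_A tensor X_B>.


|Psi+> = (|01> + |10>)/sqrt(2)
For the pure Bell state, <X_A X_B> = +1 (Bell-state Pauli correlator).
The maximally-mixed part I/4 has tr(I/4 * P tensor P) = 0 for any traceless Pauli P.
So <X_A X_B>_rho = w * (+1) + (1 - w) * 0
= 0.84 * (+1)
= 0.8400

0.8400


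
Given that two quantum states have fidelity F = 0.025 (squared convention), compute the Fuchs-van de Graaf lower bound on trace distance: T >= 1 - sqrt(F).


Fuchs-van de Graaf (squared-fidelity convention): 1 - sqrt(F) <= T <= sqrt(1 - F).
Lower bound: T >= 1 - sqrt(F)
sqrt(F) = sqrt(0.025) = 0.1581
T >= 1 - 0.1581
T >= 0.8419

0.8419


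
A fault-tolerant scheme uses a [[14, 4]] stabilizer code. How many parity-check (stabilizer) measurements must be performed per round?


For an [[n,k]] stabilizer code:
Number of stabilizer generators = n - k
= 14 - 4
= 10

10


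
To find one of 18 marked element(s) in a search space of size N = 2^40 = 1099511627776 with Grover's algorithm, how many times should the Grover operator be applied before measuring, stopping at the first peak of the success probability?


After j Grover iterations the success probability is P(j) = sin^2((2j+1)*theta), where sin(theta) = sqrt(k/N).
N = 2^40 = 1099511627776, k = 18
sin(theta) = sqrt(k/N) = 4.046097457e-06
theta = arcsin(sqrt(k/N)) = 4.046097457e-06 rad
P(j) reaches its first maximum when (2j+1)*theta is as close as possible to pi/2, i.e. j = round(pi/(4*theta) - 1/2).
pi/(4*theta) - 1/2 = 194112.0175
(For comparison, the common estimate pi/4 * sqrt(N/k) = 194112.5175; the exact maximiser is used here.)
Optimal iterations = 194112

194112


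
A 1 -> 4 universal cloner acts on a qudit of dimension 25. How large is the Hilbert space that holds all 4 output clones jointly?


Output space = H^(tensor 4) where dim(H) = 25
dim = 25^4
= 625 (after 2 factors)
= 15625 (after 3 factors)
= 390625 (after 4 factors)
= 390625

390625


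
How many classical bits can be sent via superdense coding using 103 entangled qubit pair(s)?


Superdense coding allows 2 classical bits per shared entangled pair.
103 pair(s) -> 2 * 103 = 206 classical bits

206


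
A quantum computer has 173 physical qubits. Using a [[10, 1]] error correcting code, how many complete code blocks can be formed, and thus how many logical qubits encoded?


Each code block uses 10 physical qubits for 1 logical qubit(s).
Number of complete blocks = floor(173 / 10) = 17
Logical qubits = 17 * 1
= 17

17


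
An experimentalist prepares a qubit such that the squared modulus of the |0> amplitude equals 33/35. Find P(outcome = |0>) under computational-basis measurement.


|alpha|^2 = 33/35 = 0.9429
|beta|^2 = 1 - 33/35 = 2/35 = 0.0571
P(|0>) = |alpha|^2 = 0.9429

0.9429


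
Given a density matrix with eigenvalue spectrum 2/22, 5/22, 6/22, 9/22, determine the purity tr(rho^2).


tr(rho^2) = sum of eigenvalues squared
= (2/22)^2 + (5/22)^2 + (6/22)^2 + (9/22)^2
= (4 + 25 + 36 + 81) / 484
= 146/484
= 0.3017

0.3017


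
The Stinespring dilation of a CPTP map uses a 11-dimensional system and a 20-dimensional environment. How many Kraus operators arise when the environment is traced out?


Tracing out the environment in an orthonormal basis {|i>_E} gives Kraus operators K_i = <i|_E U |0>_E.
Number of Kraus operators = dim(H_env) = d_env
= 20

20
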